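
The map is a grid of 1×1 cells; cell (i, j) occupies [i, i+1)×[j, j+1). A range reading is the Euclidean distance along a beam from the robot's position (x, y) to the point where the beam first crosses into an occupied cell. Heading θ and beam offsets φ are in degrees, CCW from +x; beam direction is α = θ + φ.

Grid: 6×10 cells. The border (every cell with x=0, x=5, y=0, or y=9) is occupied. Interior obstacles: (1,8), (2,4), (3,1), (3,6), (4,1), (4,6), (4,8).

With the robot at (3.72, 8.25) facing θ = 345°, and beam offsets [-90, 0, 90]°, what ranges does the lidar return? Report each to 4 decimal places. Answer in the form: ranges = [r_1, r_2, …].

ranges = [1.2941, 0.2899, 0.7765]

beam 1: φ=-90°, α=255°
  direction (-0.2588, -0.9659); cell (3,8); t to first gridline: x 2.7819, y 0.2588 (then +3.8637 / +1.0353)
    (3,7) via y @ 0.2588
    (3,6) via y @ 1.2941  # hit
  → r_1 = 1.2941
beam 2: φ=0°, α=345°
  direction (0.9659, -0.2588); cell (3,8); t to first gridline: x 0.2899, y 0.9659 (then +1.0353 / +3.8637)
    (4,8) via x @ 0.2899  # hit
  → r_2 = 0.2899
beam 3: φ=90°, α=75°
  direction (0.2588, 0.9659); cell (3,8); t to first gridline: x 1.0818, y 0.7765 (then +3.8637 / +1.0353)
    (3,9) via y @ 0.7765  # hit
  → r_3 = 0.7765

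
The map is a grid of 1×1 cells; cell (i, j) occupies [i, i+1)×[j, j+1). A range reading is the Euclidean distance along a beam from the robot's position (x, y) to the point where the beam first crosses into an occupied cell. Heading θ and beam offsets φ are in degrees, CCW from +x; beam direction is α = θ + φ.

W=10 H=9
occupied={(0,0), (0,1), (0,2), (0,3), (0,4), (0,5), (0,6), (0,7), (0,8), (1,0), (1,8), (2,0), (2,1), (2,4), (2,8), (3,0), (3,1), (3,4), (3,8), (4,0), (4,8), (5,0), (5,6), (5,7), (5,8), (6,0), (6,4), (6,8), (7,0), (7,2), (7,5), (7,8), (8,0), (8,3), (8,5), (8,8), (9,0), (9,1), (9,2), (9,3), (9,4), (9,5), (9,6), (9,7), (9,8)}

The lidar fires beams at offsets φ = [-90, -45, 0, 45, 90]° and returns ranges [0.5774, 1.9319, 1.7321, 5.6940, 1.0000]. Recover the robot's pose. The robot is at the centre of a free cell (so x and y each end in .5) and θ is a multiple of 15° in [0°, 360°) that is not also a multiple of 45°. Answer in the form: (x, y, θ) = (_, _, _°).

(x, y, θ) = (1.5, 3.5, 300°)

Candidates: 45 free-cell centres × 16 headings = 720 poses. Raycast each; keep the one whose scan matches to 4 dp.
  (7.5, 3.5, 150°): beam 1 = 1.7321 ≠ 0.5774 ✗
  (4.5, 6.5, 300°): beam 1 = 4.0415 ≠ 0.5774 ✗
  (4.5, 6.5, 195°): beam 1 = 1.5529 ≠ 0.5774 ✗
  (1.5, 4.5, 285°): beam 1 = 0.5176 ≠ 0.5774 ✗
  …
  (1.5, 3.5, 300°): r_1=0.5774, r_2=1.9319, r_3=1.7321, r_4=5.6940, r_5=1.0000 — all match ✓
No second candidate reproduces the full scan.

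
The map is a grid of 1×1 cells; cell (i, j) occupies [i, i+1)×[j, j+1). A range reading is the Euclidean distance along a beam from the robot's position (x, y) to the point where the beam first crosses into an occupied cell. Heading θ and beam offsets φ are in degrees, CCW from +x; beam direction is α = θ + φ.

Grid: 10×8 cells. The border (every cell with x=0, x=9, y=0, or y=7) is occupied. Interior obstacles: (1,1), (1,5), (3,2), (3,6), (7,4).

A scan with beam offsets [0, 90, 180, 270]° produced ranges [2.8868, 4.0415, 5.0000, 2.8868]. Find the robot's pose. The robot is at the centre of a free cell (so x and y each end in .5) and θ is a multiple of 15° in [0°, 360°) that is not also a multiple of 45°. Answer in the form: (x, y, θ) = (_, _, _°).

(x, y, θ) = (3.5, 4.5, 210°)

Enumerate (i+0.5, j+0.5, θ) over the 43 free cells and 16 admissible headings. For each, cast all 4 beams and compare to the given ranges.
  (8.5, 5.5, 105°): beam 1 = 1.5529 ≠ 2.8868 ✗
  (8.5, 4.5, 30°): beam 1 = 0.5774 ≠ 2.8868 ✗
  (6.5, 1.5, 165°): beam 1 = 2.5882 ≠ 2.8868 ✗
  …
  (3.5, 4.5, 210°): r_1=2.8868, r_2=4.0415, r_3=5.0000, r_4=2.8868 — all match ✓
No second candidate reproduces the full scan.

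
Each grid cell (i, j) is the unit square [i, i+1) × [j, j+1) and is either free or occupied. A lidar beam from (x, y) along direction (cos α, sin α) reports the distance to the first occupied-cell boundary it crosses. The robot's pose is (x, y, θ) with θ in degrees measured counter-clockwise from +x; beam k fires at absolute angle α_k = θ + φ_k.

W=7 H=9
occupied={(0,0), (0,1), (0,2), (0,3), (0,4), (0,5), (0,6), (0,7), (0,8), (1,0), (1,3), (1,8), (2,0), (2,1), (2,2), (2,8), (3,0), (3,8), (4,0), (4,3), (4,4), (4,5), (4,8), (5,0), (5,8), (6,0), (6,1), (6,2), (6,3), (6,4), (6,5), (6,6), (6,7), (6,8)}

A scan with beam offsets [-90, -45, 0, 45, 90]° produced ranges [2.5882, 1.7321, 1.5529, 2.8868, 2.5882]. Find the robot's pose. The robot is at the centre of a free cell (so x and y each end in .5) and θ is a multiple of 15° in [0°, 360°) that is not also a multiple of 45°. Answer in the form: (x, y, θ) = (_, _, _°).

Candidates: 29 free-cell centres × 16 headings = 464 poses. Raycast each; keep the one whose scan matches to 4 dp.
  (3.5, 5.5, 300°): beam 1 = 2.8868 ≠ 2.5882 ✗
  (1.5, 1.5, 105°): beam 1 = 0.5176 ≠ 2.5882 ✗
  (5.5, 2.5, 105°): beam 1 = 0.5176 ≠ 2.5882 ✗
  …
  (3.5, 6.5, 105°): r_1=2.5882, r_2=1.7321, r_3=1.5529, r_4=2.8868, r_5=2.5882 — all match ✓
Unique over the lattice → pose = (3.5, 6.5, 105°).

(x, y, θ) = (3.5, 6.5, 105°)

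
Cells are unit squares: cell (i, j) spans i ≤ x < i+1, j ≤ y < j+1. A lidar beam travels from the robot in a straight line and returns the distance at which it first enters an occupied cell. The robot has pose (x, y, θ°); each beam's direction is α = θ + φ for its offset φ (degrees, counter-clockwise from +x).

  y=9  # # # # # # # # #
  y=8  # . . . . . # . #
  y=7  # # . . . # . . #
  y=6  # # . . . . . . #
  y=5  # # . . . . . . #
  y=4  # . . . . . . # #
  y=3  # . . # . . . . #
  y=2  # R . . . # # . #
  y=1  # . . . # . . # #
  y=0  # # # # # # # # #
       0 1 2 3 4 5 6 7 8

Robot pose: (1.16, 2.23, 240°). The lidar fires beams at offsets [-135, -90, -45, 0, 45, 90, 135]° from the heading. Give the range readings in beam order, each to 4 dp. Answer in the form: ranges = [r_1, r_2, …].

ranges = [0.6182, 0.1848, 0.1656, 0.3200, 1.2734, 2.4600, 6.8388]

beam 1: φ=-135°, α=105°
  dir = (cos 105°, sin 105°) = (-0.2588, 0.9659); from cell (1,2)
  next x-line at t=0.6182, next y-line at t=0.7972; Δt_x=3.8637, Δt_y=1.0353
    x: enter (0,2) at t=0.6182 ← occupied
  → r_1 = 0.6182
beam 2: φ=-90°, α=150°
  dir = (cos 150°, sin 150°) = (-0.8660, 0.5000); from cell (1,2)
  next x-line at t=0.1848, next y-line at t=1.5400; Δt_x=1.1547, Δt_y=2.0000
    x: enter (0,2) at t=0.1848 ← occupied
  → r_2 = 0.1848
beam 3: φ=-45°, α=195°
  dir = (cos 195°, sin 195°) = (-0.9659, -0.2588); from cell (1,2)
  next x-line at t=0.1656, next y-line at t=0.8887; Δt_x=1.0353, Δt_y=3.8637
    x: enter (0,2) at t=0.1656 ← occupied
  → r_3 = 0.1656
beam 4: φ=0°, α=240°
  dir = (cos 240°, sin 240°) = (-0.5000, -0.8660); from cell (1,2)
  next x-line at t=0.3200, next y-line at t=0.2656; Δt_x=2.0000, Δt_y=1.1547
    y: enter (1,1) at t=0.2656
    x: enter (0,1) at t=0.3200 ← occupied
  → r_4 = 0.3200
beam 5: φ=45°, α=285°
  dir = (cos 285°, sin 285°) = (0.2588, -0.9659); from cell (1,2)
  next x-line at t=3.2455, next y-line at t=0.2381; Δt_x=3.8637, Δt_y=1.0353
    y: enter (1,1) at t=0.2381
    y: enter (1,0) at t=1.2734 ← occupied
  → r_5 = 1.2734
beam 6: φ=90°, α=330°
  dir = (cos 330°, sin 330°) = (0.8660, -0.5000); from cell (1,2)
  next x-line at t=0.9699, next y-line at t=0.4600; Δt_x=1.1547, Δt_y=2.0000
    y: enter (1,1) at t=0.4600
    x: enter (2,1) at t=0.9699
    x: enter (3,1) at t=2.1246
    y: enter (3,0) at t=2.4600 ← occupied
  → r_6 = 2.4600
beam 7: φ=135°, α=15°
  dir = (cos 15°, sin 15°) = (0.9659, 0.2588); from cell (1,2)
  next x-line at t=0.8696, next y-line at t=2.9751; Δt_x=1.0353, Δt_y=3.8637
    x: enter (2,2) at t=0.8696
    x: enter (3,2) at t=1.9049
    x: enter (4,2) at t=2.9402
    y: enter (4,3) at t=2.9751
    x: enter (5,3) at t=3.9755
    x: enter (6,3) at t=5.0107
    x: enter (7,3) at t=6.0460
    y: enter (7,4) at t=6.8388 ← occupied
  → r_7 = 6.8388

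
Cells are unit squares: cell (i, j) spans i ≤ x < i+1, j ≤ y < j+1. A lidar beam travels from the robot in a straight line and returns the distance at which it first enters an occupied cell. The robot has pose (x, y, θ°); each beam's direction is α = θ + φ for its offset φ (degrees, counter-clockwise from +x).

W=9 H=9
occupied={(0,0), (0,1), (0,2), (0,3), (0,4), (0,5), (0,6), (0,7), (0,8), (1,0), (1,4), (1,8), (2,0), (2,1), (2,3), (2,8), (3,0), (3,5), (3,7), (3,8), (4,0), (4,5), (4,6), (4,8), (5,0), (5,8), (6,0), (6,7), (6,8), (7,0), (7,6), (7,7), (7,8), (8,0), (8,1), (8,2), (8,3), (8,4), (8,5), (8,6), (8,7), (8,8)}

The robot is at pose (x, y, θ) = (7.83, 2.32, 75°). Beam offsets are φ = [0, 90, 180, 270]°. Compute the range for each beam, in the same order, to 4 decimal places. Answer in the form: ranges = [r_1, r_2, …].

ranges = [0.6568, 5.0004, 1.3666, 0.1760]

beam 1: φ=0°, α=75°
  cosα=0.2588 sinα=0.9659 | (7,2) | tMaxX 0.6568 tMaxY 0.7040 | tΔX 3.8637 tΔY 1.0353
    t=0.6568 [x] (8,2) — stop
  → r_1 = 0.6568
beam 2: φ=90°, α=165°
  cosα=-0.9659 sinα=0.2588 | (7,2) | tMaxX 0.8593 tMaxY 2.6273 | tΔX 1.0353 tΔY 3.8637
    t=0.8593 [x] (6,2)
    t=1.8946 [x] (5,2)
    t=2.6273 [y] (5,3)
    t=2.9298 [x] (4,3)
    t=3.9651 [x] (3,3)
    t=5.0004 [x] (2,3) — stop
  → r_2 = 5.0004
beam 3: φ=180°, α=255°
  cosα=-0.2588 sinα=-0.9659 | (7,2) | tMaxX 3.2069 tMaxY 0.3313 | tΔX 3.8637 tΔY 1.0353
    t=0.3313 [y] (7,1)
    t=1.3666 [y] (7,0) — stop
  → r_3 = 1.3666
beam 4: φ=270°, α=345°
  cosα=0.9659 sinα=-0.2588 | (7,2) | tMaxX 0.1760 tMaxY 1.2364 | tΔX 1.0353 tΔY 3.8637
    t=0.1760 [x] (8,2) — stop
  → r_4 = 0.1760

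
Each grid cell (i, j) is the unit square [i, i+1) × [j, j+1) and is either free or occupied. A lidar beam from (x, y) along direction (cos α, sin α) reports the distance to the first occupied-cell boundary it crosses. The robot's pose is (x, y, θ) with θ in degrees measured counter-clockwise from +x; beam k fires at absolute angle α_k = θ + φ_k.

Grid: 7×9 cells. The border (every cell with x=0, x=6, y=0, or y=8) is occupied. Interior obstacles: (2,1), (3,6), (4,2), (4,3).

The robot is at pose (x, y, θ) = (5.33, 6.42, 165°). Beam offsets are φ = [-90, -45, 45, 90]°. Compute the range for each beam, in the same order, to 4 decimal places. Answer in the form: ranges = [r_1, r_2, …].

ranges = [1.6357, 1.8244, 4.9999, 2.5054]

beam 1: φ=-90°, α=75°
  direction (0.2588, 0.9659); cell (5,6); t to first gridline: x 2.5887, y 0.6005 (then +3.8637 / +1.0353)
    (5,7) via y @ 0.6005
    (5,8) via y @ 1.6357  # hit
  → r_1 = 1.6357
beam 2: φ=-45°, α=120°
  direction (-0.5000, 0.8660); cell (5,6); t to first gridline: x 0.6600, y 0.6697 (then +2.0000 / +1.1547)
    (4,6) via x @ 0.6600
    (4,7) via y @ 0.6697
    (4,8) via y @ 1.8244  # hit
  → r_2 = 1.8244
beam 3: φ=45°, α=210°
  direction (-0.8660, -0.5000); cell (5,6); t to first gridline: x 0.3811, y 0.8400 (then +1.1547 / +2.0000)
    (4,6) via x @ 0.3811
    (4,5) via y @ 0.8400
    (3,5) via x @ 1.5358
    (2,5) via x @ 2.6905
    (2,4) via y @ 2.8400
    (1,4) via x @ 3.8452
    (1,3) via y @ 4.8400
    (0,3) via x @ 4.9999  # hit
  → r_3 = 4.9999
beam 4: φ=90°, α=255°
  direction (-0.2588, -0.9659); cell (5,6); t to first gridline: x 1.2750, y 0.4348 (then +3.8637 / +1.0353)
    (5,5) via y @ 0.4348
    (4,5) via x @ 1.2750
    (4,4) via y @ 1.4701
    (4,3) via y @ 2.5054  # hit
  → r_4 = 2.5054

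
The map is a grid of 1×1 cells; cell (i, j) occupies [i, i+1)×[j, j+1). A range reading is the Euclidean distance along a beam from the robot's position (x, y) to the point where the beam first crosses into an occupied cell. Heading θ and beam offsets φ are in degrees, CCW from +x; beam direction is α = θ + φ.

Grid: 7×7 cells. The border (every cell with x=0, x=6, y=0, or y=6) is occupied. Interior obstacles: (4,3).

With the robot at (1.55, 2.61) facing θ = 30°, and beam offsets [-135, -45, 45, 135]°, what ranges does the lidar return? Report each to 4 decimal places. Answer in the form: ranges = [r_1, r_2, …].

beam 1: φ=-135°, α=255°
  d=(-0.2588,-0.9659)  start (1,2)  tX=2.1250 tY=0.6315  stride 1/|dx|=3.8637 1/|dy|=1.0353
    cross y-line → (1,1), t=0.6315
    cross y-line → (1,0), t=1.6668 (wall)
  → r_1 = 1.6668
beam 2: φ=-45°, α=345°
  d=(0.9659,-0.2588)  start (1,2)  tX=0.4659 tY=2.3569  stride 1/|dx|=1.0353 1/|dy|=3.8637
    cross x-line → (2,2), t=0.4659
    cross x-line → (3,2), t=1.5012
    cross y-line → (3,1), t=2.3569
    cross x-line → (4,1), t=2.5364
    cross x-line → (5,1), t=3.5717
    cross x-line → (6,1), t=4.6070 (wall)
  → r_2 = 4.6070
beam 3: φ=45°, α=75°
  d=(0.2588,0.9659)  start (1,2)  tX=1.7387 tY=0.4038  stride 1/|dx|=3.8637 1/|dy|=1.0353
    cross y-line → (1,3), t=0.4038
    cross y-line → (1,4), t=1.4390
    cross x-line → (2,4), t=1.7387
    cross y-line → (2,5), t=2.4743
    cross y-line → (2,6), t=3.5096 (wall)
  → r_3 = 3.5096
beam 4: φ=135°, α=165°
  d=(-0.9659,0.2588)  start (1,2)  tX=0.5694 tY=1.5068  stride 1/|dx|=1.0353 1/|dy|=3.8637
    cross x-line → (0,2), t=0.5694 (wall)
  → r_4 = 0.5694

ranges = [1.6668, 4.6070, 3.5096, 0.5694]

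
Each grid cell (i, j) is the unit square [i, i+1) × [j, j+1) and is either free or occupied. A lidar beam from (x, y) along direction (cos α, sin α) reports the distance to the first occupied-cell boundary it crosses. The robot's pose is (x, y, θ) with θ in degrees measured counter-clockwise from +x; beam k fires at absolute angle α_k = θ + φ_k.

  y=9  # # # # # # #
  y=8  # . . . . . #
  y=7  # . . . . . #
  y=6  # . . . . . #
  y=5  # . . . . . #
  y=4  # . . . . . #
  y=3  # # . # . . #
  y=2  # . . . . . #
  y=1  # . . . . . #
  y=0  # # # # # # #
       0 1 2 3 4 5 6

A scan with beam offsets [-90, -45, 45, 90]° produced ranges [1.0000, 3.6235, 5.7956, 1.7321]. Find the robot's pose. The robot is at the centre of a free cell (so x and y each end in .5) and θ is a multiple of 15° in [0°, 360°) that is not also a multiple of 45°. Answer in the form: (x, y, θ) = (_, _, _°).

(x, y, θ) = (4.5, 8.5, 240°)

Candidates: 38 free-cell centres × 16 headings = 608 poses. Raycast each; keep the one whose scan matches to 4 dp.
  (4.5, 7.5, 150°): beam 1 = 1.7321 ≠ 1.0000 ✗
  (3.5, 1.5, 60°): beam 2 = 2.5882 ≠ 3.6235 ✗
  (3.5, 2.5, 285°): beam 1 = 2.5882 ≠ 1.0000 ✗
  (5.5, 8.5, 15°): beam 1 = 1.9319 ≠ 1.0000 ✗
  …
  (4.5, 8.5, 240°): r_1=1.0000, r_2=3.6235, r_3=5.7956, r_4=1.7321 — all match ✓
No second candidate reproduces the full scan.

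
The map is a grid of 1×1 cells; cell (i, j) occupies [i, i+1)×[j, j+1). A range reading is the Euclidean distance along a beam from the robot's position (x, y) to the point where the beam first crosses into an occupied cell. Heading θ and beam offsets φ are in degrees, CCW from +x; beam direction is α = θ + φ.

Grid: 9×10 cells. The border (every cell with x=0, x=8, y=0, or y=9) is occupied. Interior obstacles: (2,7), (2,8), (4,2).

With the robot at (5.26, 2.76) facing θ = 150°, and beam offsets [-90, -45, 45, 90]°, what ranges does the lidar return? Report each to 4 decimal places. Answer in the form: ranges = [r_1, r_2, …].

beam 1: φ=-90°, α=60°
  dir = (cos 60°, sin 60°) = (0.5000, 0.8660); from cell (5,2)
  next x-line at t=1.4800, next y-line at t=0.2771; Δt_x=2.0000, Δt_y=1.1547
    y: enter (5,3) at t=0.2771
    y: enter (5,4) at t=1.4318
    x: enter (6,4) at t=1.4800
    y: enter (6,5) at t=2.5865
    x: enter (7,5) at t=3.4800
    y: enter (7,6) at t=3.7412
    y: enter (7,7) at t=4.8959
    x: enter (8,7) at t=5.4800 ← occupied
  → r_1 = 5.4800
beam 2: φ=-45°, α=105°
  dir = (cos 105°, sin 105°) = (-0.2588, 0.9659); from cell (5,2)
  next x-line at t=1.0046, next y-line at t=0.2485; Δt_x=3.8637, Δt_y=1.0353
    y: enter (5,3) at t=0.2485
    x: enter (4,3) at t=1.0046
    y: enter (4,4) at t=1.2837
    y: enter (4,5) at t=2.3190
    y: enter (4,6) at t=3.3543
    y: enter (4,7) at t=4.3896
    x: enter (3,7) at t=4.8683
    y: enter (3,8) at t=5.4248
    y: enter (3,9) at t=6.4601 ← occupied
  → r_2 = 6.4601
beam 3: φ=45°, α=195°
  dir = (cos 195°, sin 195°) = (-0.9659, -0.2588); from cell (5,2)
  next x-line at t=0.2692, next y-line at t=2.9364; Δt_x=1.0353, Δt_y=3.8637
    x: enter (4,2) at t=0.2692 ← occupied
  → r_3 = 0.2692
beam 4: φ=90°, α=240°
  dir = (cos 240°, sin 240°) = (-0.5000, -0.8660); from cell (5,2)
  next x-line at t=0.5200, next y-line at t=0.8776; Δt_x=2.0000, Δt_y=1.1547
    x: enter (4,2) at t=0.5200 ← occupied
  → r_4 = 0.5200

ranges = [5.4800, 6.4601, 0.2692, 0.5200]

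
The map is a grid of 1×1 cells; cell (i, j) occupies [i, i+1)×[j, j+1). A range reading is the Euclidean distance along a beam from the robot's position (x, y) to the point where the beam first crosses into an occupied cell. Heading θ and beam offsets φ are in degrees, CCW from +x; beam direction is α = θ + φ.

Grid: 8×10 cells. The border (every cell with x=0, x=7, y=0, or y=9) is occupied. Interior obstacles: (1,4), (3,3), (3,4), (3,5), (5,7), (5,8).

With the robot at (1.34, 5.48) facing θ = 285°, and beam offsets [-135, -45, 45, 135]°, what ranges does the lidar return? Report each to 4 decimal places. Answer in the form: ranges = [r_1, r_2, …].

ranges = [0.3926, 0.5543, 1.9168, 4.0645]

beam 1: φ=-135°, α=150°
  d=(-0.8660,0.5000)  start (1,5)  tX=0.3926 tY=1.0400  stride 1/|dx|=1.1547 1/|dy|=2.0000
    cross x-line → (0,5), t=0.3926 (wall)
  → r_1 = 0.3926
beam 2: φ=-45°, α=240°
  d=(-0.5000,-0.8660)  start (1,5)  tX=0.6800 tY=0.5543  stride 1/|dx|=2.0000 1/|dy|=1.1547
    cross y-line → (1,4), t=0.5543 (wall)
  → r_2 = 0.5543
beam 3: φ=45°, α=330°
  d=(0.8660,-0.5000)  start (1,5)  tX=0.7621 tY=0.9600  stride 1/|dx|=1.1547 1/|dy|=2.0000
    cross x-line → (2,5), t=0.7621
    cross y-line → (2,4), t=0.9600
    cross x-line → (3,4), t=1.9168 (wall)
  → r_3 = 1.9168
beam 4: φ=135°, α=60°
  d=(0.5000,0.8660)  start (1,5)  tX=1.3200 tY=0.6004  stride 1/|dx|=2.0000 1/|dy|=1.1547
    cross y-line → (1,6), t=0.6004
    cross x-line → (2,6), t=1.3200
    cross y-line → (2,7), t=1.7551
    cross y-line → (2,8), t=2.9098
    cross x-line → (3,8), t=3.3200
    cross y-line → (3,9), t=4.0645 (wall)
  → r_4 = 4.0645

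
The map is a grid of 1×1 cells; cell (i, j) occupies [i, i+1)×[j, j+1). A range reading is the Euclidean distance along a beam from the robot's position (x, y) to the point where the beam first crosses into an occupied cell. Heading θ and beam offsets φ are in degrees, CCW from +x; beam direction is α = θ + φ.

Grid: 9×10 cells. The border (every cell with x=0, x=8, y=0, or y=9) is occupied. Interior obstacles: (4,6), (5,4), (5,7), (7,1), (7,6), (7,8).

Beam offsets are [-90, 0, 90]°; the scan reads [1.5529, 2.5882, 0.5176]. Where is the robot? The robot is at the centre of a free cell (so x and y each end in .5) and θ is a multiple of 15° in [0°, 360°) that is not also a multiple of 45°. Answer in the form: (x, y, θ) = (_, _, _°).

Candidates: 50 free-cell centres × 16 headings = 800 poses. Raycast each; keep the one whose scan matches to 4 dp.
  (5.5, 6.5, 60°): beam 1 = 2.8868 ≠ 1.5529 ✗
  (3.5, 1.5, 285°): beam 1 = 1.9319 ≠ 1.5529 ✗
  (1.5, 4.5, 150°): beam 1 = 5.1962 ≠ 1.5529 ✗
  (6.5, 6.5, 75°): beam 1 = 0.5176 ≠ 1.5529 ✗
  …
  (6.5, 4.5, 105°): r_1=1.5529, r_2=2.5882, r_3=0.5176 — all match ✓
No second candidate reproduces the full scan.

(x, y, θ) = (6.5, 4.5, 105°)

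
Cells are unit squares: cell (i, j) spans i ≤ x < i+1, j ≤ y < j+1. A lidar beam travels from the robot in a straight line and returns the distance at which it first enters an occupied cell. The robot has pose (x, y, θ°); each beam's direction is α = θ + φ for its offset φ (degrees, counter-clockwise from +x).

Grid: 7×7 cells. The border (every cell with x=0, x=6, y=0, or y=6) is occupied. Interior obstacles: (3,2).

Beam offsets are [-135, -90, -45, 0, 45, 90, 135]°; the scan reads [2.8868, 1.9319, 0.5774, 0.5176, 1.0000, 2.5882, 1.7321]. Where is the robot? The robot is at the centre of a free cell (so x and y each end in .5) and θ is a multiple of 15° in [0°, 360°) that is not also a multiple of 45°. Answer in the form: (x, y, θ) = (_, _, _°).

Candidates: 24 free-cell centres × 16 headings = 384 poses. Raycast each; keep the one whose scan matches to 4 dp.
  (5.5, 5.5, 120°): beam 1 = 0.5176 ≠ 2.8868 ✗
  (3.5, 5.5, 120°): beam 1 = 2.5882 ≠ 2.8868 ✗
  (3.5, 1.5, 165°): beam 2 = 0.5176 ≠ 1.9319 ✗
  …
  (1.5, 3.5, 195°): r_1=2.8868, r_2=1.9319, r_3=0.5774, r_4=0.5176, r_5=1.0000, r_6=2.5882, r_7=1.7321 — all match ✓
Only this pose fits every beam.

(x, y, θ) = (1.5, 3.5, 195°)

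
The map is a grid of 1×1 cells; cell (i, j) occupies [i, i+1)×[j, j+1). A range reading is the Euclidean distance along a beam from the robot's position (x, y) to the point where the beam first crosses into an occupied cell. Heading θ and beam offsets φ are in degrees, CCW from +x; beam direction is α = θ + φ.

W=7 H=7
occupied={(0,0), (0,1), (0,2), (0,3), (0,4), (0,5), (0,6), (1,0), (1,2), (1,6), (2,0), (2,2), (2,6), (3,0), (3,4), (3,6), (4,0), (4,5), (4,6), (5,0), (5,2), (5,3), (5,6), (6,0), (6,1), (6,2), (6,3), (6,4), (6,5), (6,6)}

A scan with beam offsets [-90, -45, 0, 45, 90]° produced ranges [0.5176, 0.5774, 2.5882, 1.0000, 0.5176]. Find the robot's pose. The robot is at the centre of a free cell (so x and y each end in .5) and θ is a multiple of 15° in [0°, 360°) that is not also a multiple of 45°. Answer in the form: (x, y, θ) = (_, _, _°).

(x, y, θ) = (5.5, 1.5, 165°)

Candidates: 19 free-cell centres × 16 headings = 304 poses. Raycast each; keep the one whose scan matches to 4 dp.
  (3.5, 5.5, 15°): beam 3 = 0.5176 ≠ 2.5882 ✗
  (4.5, 3.5, 30°): beam 1 = 1.0000 ≠ 0.5176 ✗
  (2.5, 3.5, 75°): beam 1 = 2.5882 ≠ 0.5176 ✗
  (3.5, 3.5, 120°): beam 1 = 2.8868 ≠ 0.5176 ✗
  (1.5, 1.5, 240°): beam 1 = 0.5774 ≠ 0.5176 ✗
  …
  (5.5, 1.5, 165°): r_1=0.5176, r_2=0.5774, r_3=2.5882, r_4=1.0000, r_5=0.5176 — all match ✓
Unique over the lattice → pose = (5.5, 1.5, 165°).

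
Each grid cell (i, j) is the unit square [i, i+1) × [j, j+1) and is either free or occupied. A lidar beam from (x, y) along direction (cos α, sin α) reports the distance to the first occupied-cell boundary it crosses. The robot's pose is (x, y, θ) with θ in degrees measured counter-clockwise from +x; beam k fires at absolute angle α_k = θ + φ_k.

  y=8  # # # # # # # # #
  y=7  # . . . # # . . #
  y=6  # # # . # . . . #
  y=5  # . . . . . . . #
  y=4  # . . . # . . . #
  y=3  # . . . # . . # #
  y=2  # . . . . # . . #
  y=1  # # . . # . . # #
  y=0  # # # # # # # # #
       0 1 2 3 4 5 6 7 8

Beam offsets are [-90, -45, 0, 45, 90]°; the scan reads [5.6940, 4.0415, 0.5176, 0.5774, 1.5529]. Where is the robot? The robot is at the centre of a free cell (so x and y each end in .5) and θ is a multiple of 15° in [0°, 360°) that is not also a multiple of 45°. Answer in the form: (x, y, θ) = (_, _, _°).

(x, y, θ) = (6.5, 2.5, 165°)

Enumerate (i+0.5, j+0.5, θ) over the 37 free cells and 16 admissible headings. For each, cast all 5 beams and compare to the given ranges.
  (7.5, 5.5, 195°): beam 1 = 2.5882 ≠ 5.6940 ✗
  (5.5, 5.5, 210°): beam 1 = 1.0000 ≠ 5.6940 ✗
  (7.5, 2.5, 30°): beam 1 = 0.5774 ≠ 5.6940 ✗
  (7.5, 6.5, 240°): beam 1 = 1.7321 ≠ 5.6940 ✗
  …
  (6.5, 2.5, 165°): r_1=5.6940, r_2=4.0415, r_3=0.5176, r_4=0.5774, r_5=1.5529 — all match ✓
Unique over the lattice → pose = (6.5, 2.5, 165°).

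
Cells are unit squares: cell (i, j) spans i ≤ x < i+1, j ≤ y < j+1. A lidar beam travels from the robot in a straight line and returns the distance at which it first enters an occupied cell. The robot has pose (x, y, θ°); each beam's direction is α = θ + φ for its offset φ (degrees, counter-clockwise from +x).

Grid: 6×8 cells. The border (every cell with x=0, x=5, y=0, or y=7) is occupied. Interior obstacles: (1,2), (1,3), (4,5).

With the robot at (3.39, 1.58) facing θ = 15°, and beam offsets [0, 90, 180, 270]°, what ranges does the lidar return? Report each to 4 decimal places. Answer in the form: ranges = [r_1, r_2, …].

ranges = [1.6668, 5.6112, 2.2409, 0.6005]

beam 1: φ=0°, α=15°
  cosα=0.9659 sinα=0.2588 | (3,1) | tMaxX 0.6315 tMaxY 1.6228 | tΔX 1.0353 tΔY 3.8637
    t=0.6315 [x] (4,1)
    t=1.6228 [y] (4,2)
    t=1.6668 [x] (5,2) — stop
  → r_1 = 1.6668
beam 2: φ=90°, α=105°
  cosα=-0.2588 sinα=0.9659 | (3,1) | tMaxX 1.5068 tMaxY 0.4348 | tΔX 3.8637 tΔY 1.0353
    t=0.4348 [y] (3,2)
    t=1.4701 [y] (3,3)
    t=1.5068 [x] (2,3)
    t=2.5054 [y] (2,4)
    t=3.5406 [y] (2,5)
    t=4.5759 [y] (2,6)
    t=5.3705 [x] (1,6)
    t=5.6112 [y] (1,7) — stop
  → r_2 = 5.6112
beam 3: φ=180°, α=195°
  cosα=-0.9659 sinα=-0.2588 | (3,1) | tMaxX 0.4038 tMaxY 2.2409 | tΔX 1.0353 tΔY 3.8637
    t=0.4038 [x] (2,1)
    t=1.4390 [x] (1,1)
    t=2.2409 [y] (1,0) — stop
  → r_3 = 2.2409
beam 4: φ=270°, α=285°
  cosα=0.2588 sinα=-0.9659 | (3,1) | tMaxX 2.3569 tMaxY 0.6005 | tΔX 3.8637 tΔY 1.0353
    t=0.6005 [y] (3,0) — stop
  → r_4 = 0.6005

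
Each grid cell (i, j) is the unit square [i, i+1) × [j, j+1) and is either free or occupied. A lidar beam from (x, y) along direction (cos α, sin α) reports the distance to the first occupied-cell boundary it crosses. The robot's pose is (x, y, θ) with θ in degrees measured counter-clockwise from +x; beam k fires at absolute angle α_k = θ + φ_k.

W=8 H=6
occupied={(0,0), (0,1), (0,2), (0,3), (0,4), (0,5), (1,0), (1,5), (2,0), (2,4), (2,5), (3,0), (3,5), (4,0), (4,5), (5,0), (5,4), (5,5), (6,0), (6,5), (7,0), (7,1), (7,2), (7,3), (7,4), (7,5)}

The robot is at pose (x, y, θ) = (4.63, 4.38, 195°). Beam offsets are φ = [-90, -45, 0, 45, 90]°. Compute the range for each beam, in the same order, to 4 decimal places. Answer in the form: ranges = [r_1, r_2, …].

ranges = [0.6419, 1.2400, 3.7581, 3.9029, 3.4992]

beam 1: φ=-90°, α=105°
  cosα=-0.2588 sinα=0.9659 | (4,4) | tMaxX 2.4341 tMaxY 0.6419 | tΔX 3.8637 tΔY 1.0353
    t=0.6419 [y] (4,5) — stop
  → r_1 = 0.6419
beam 2: φ=-45°, α=150°
  cosα=-0.8660 sinα=0.5000 | (4,4) | tMaxX 0.7275 tMaxY 1.2400 | tΔX 1.1547 tΔY 2.0000
    t=0.7275 [x] (3,4)
    t=1.2400 [y] (3,5) — stop
  → r_2 = 1.2400
beam 3: φ=0°, α=195°
  cosα=-0.9659 sinα=-0.2588 | (4,4) | tMaxX 0.6522 tMaxY 1.4682 | tΔX 1.0353 tΔY 3.8637
    t=0.6522 [x] (3,4)
    t=1.4682 [y] (3,3)
    t=1.6875 [x] (2,3)
    t=2.7228 [x] (1,3)
    t=3.7581 [x] (0,3) — stop
  → r_3 = 3.7581
beam 4: φ=45°, α=240°
  cosα=-0.5000 sinα=-0.8660 | (4,4) | tMaxX 1.2600 tMaxY 0.4388 | tΔX 2.0000 tΔY 1.1547
    t=0.4388 [y] (4,3)
    t=1.2600 [x] (3,3)
    t=1.5935 [y] (3,2)
    t=2.7482 [y] (3,1)
    t=3.2600 [x] (2,1)
    t=3.9029 [y] (2,0) — stop
  → r_4 = 3.9029
beam 5: φ=90°, α=285°
  cosα=0.2588 sinα=-0.9659 | (4,4) | tMaxX 1.4296 tMaxY 0.3934 | tΔX 3.8637 tΔY 1.0353
    t=0.3934 [y] (4,3)
    t=1.4287 [y] (4,2)
    t=1.4296 [x] (5,2)
    t=2.4640 [y] (5,1)
    t=3.4992 [y] (5,0) — stop
  → r_5 = 3.4992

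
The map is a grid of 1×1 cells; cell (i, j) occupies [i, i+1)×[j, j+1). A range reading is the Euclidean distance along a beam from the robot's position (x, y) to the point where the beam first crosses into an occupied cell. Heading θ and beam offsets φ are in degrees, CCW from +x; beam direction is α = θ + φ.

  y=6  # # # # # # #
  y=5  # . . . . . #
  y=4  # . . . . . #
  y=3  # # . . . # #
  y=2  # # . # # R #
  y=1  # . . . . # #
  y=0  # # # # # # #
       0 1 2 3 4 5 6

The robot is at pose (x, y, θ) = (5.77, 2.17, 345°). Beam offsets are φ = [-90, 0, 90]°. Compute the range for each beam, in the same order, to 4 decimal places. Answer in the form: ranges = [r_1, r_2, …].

ranges = [0.1760, 0.2381, 0.8593]

beam 1: φ=-90°, α=255°
  d=(-0.2588,-0.9659)  start (5,2)  tX=2.9751 tY=0.1760  stride 1/|dx|=3.8637 1/|dy|=1.0353
    cross y-line → (5,1), t=0.1760 (wall)
  → r_1 = 0.1760
beam 2: φ=0°, α=345°
  d=(0.9659,-0.2588)  start (5,2)  tX=0.2381 tY=0.6568  stride 1/|dx|=1.0353 1/|dy|=3.8637
    cross x-line → (6,2), t=0.2381 (wall)
  → r_2 = 0.2381
beam 3: φ=90°, α=75°
  d=(0.2588,0.9659)  start (5,2)  tX=0.8887 tY=0.8593  stride 1/|dx|=3.8637 1/|dy|=1.0353
    cross y-line → (5,3), t=0.8593 (wall)
  → r_3 = 0.8593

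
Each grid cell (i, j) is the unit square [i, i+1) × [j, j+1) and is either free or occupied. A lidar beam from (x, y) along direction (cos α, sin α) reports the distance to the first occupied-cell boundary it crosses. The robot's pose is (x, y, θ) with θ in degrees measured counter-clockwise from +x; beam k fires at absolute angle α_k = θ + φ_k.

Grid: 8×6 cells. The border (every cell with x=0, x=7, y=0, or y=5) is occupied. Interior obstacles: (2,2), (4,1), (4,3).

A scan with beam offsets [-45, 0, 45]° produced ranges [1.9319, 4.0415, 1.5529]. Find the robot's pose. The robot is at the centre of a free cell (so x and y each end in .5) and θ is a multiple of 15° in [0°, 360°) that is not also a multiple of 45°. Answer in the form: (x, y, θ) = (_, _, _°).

Enumerate (i+0.5, j+0.5, θ) over the 21 free cells and 16 admissible headings. For each, cast all 3 beams and compare to the given ranges.
  (2.5, 4.5, 60°): beam 2 = 0.5774 ≠ 4.0415 ✗
  (1.5, 2.5, 330°): beam 1 = 1.5529 ≠ 1.9319 ✗
  (5.5, 3.5, 255°): beam 1 = 0.5774 ≠ 1.9319 ✗
  (1.5, 3.5, 60°): beam 1 = 5.6940 ≠ 1.9319 ✗
  …
  (6.5, 1.5, 120°): r_1=1.9319, r_2=4.0415, r_3=1.5529 — all match ✓
Only this pose fits every beam.

(x, y, θ) = (6.5, 1.5, 120°)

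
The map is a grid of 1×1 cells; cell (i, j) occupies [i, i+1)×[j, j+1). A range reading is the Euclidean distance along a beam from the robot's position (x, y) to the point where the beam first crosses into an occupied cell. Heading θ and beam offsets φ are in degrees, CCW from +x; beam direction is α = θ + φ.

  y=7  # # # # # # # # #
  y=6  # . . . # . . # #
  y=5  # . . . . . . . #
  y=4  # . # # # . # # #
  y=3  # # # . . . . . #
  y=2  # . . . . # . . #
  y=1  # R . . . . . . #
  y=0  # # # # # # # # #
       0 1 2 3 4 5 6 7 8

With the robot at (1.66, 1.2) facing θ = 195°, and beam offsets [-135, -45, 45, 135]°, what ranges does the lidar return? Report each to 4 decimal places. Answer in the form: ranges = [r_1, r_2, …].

ranges = [2.0785, 0.7621, 0.2309, 0.4000]

beam 1: φ=-135°, α=60°
  dir = (cos 60°, sin 60°) = (0.5000, 0.8660); from cell (1,1)
  next x-line at t=0.6800, next y-line at t=0.9238; Δt_x=2.0000, Δt_y=1.1547
    x: enter (2,1) at t=0.6800
    y: enter (2,2) at t=0.9238
    y: enter (2,3) at t=2.0785 ← occupied
  → r_1 = 2.0785
beam 2: φ=-45°, α=150°
  dir = (cos 150°, sin 150°) = (-0.8660, 0.5000); from cell (1,1)
  next x-line at t=0.7621, next y-line at t=1.6000; Δt_x=1.1547, Δt_y=2.0000
    x: enter (0,1) at t=0.7621 ← occupied
  → r_2 = 0.7621
beam 3: φ=45°, α=240°
  dir = (cos 240°, sin 240°) = (-0.5000, -0.8660); from cell (1,1)
  next x-line at t=1.3200, next y-line at t=0.2309; Δt_x=2.0000, Δt_y=1.1547
    y: enter (1,0) at t=0.2309 ← occupied
  → r_3 = 0.2309
beam 4: φ=135°, α=330°
  dir = (cos 330°, sin 330°) = (0.8660, -0.5000); from cell (1,1)
  next x-line at t=0.3926, next y-line at t=0.4000; Δt_x=1.1547, Δt_y=2.0000
    x: enter (2,1) at t=0.3926
    y: enter (2,0) at t=0.4000 ← occupied
  → r_4 = 0.4000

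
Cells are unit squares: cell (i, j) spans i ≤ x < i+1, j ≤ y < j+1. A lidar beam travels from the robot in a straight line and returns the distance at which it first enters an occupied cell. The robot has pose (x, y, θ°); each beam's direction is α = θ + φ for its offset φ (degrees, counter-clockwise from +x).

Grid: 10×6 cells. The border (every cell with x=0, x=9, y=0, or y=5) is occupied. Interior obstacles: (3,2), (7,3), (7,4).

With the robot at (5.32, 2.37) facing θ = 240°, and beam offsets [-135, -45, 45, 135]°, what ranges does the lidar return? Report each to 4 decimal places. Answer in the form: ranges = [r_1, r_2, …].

beam 1: φ=-135°, α=105°
  direction (-0.2588, 0.9659); cell (5,2); t to first gridline: x 1.2364, y 0.6522 (then +3.8637 / +1.0353)
    (5,3) via y @ 0.6522
    (4,3) via x @ 1.2364
    (4,4) via y @ 1.6875
    (4,5) via y @ 2.7228  # hit
  → r_1 = 2.7228
beam 2: φ=-45°, α=195°
  direction (-0.9659, -0.2588); cell (5,2); t to first gridline: x 0.3313, y 1.4296 (then +1.0353 / +3.8637)
    (4,2) via x @ 0.3313
    (3,2) via x @ 1.3666  # hit
  → r_2 = 1.3666
beam 3: φ=45°, α=285°
  direction (0.2588, -0.9659); cell (5,2); t to first gridline: x 2.6273, y 0.3831 (then +3.8637 / +1.0353)
    (5,1) via y @ 0.3831
    (5,0) via y @ 1.4183  # hit
  → r_3 = 1.4183
beam 4: φ=135°, α=15°
  direction (0.9659, 0.2588); cell (5,2); t to first gridline: x 0.7040, y 2.4341 (then +1.0353 / +3.8637)
    (6,2) via x @ 0.7040
    (7,2) via x @ 1.7393
    (7,3) via y @ 2.4341  # hit
  → r_4 = 2.4341

ranges = [2.7228, 1.3666, 1.4183, 2.4341]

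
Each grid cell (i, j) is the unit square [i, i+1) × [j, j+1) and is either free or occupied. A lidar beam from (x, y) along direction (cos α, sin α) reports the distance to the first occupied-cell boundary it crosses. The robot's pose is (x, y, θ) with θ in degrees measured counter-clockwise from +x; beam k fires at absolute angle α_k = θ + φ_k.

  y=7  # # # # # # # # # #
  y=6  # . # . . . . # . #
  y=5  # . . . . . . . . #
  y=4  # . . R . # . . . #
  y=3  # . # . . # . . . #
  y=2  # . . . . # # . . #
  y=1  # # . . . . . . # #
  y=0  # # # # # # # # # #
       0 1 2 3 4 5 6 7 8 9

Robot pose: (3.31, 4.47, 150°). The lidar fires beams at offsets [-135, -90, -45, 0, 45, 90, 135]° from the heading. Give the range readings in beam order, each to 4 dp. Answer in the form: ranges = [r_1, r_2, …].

ranges = [1.7496, 2.9214, 1.5840, 2.6674, 2.3915, 0.6200, 3.5924]

beam 1: φ=-135°, α=15°
  d=(0.9659,0.2588)  start (3,4)  tX=0.7143 tY=2.0478  stride 1/|dx|=1.0353 1/|dy|=3.8637
    cross x-line → (4,4), t=0.7143
    cross x-line → (5,4), t=1.7496 (wall)
  → r_1 = 1.7496
beam 2: φ=-90°, α=60°
  d=(0.5000,0.8660)  start (3,4)  tX=1.3800 tY=0.6120  stride 1/|dx|=2.0000 1/|dy|=1.1547
    cross y-line → (3,5), t=0.6120
    cross x-line → (4,5), t=1.3800
    cross y-line → (4,6), t=1.7667
    cross y-line → (4,7), t=2.9214 (wall)
  → r_2 = 2.9214
beam 3: φ=-45°, α=105°
  d=(-0.2588,0.9659)  start (3,4)  tX=1.1977 tY=0.5487  stride 1/|dx|=3.8637 1/|dy|=1.0353
    cross y-line → (3,5), t=0.5487
    cross x-line → (2,5), t=1.1977
    cross y-line → (2,6), t=1.5840 (wall)
  → r_3 = 1.5840
beam 4: φ=0°, α=150°
  d=(-0.8660,0.5000)  start (3,4)  tX=0.3580 tY=1.0600  stride 1/|dx|=1.1547 1/|dy|=2.0000
    cross x-line → (2,4), t=0.3580
    cross y-line → (2,5), t=1.0600
    cross x-line → (1,5), t=1.5127
    cross x-line → (0,5), t=2.6674 (wall)
  → r_4 = 2.6674
beam 5: φ=45°, α=195°
  d=(-0.9659,-0.2588)  start (3,4)  tX=0.3209 tY=1.8159  stride 1/|dx|=1.0353 1/|dy|=3.8637
    cross x-line → (2,4), t=0.3209
    cross x-line → (1,4), t=1.3562
    cross y-line → (1,3), t=1.8159
    cross x-line → (0,3), t=2.3915 (wall)
  → r_5 = 2.3915
beam 6: φ=90°, α=240°
  d=(-0.5000,-0.8660)  start (3,4)  tX=0.6200 tY=0.5427  stride 1/|dx|=2.0000 1/|dy|=1.1547
    cross y-line → (3,3), t=0.5427
    cross x-line → (2,3), t=0.6200 (wall)
  → r_6 = 0.6200
beam 7: φ=135°, α=285°
  d=(0.2588,-0.9659)  start (3,4)  tX=2.6660 tY=0.4866  stride 1/|dx|=3.8637 1/|dy|=1.0353
    cross y-line → (3,3), t=0.4866
    cross y-line → (3,2), t=1.5219
    cross y-line → (3,1), t=2.5571
    cross x-line → (4,1), t=2.6660
    cross y-line → (4,0), t=3.5924 (wall)
  → r_7 = 3.5924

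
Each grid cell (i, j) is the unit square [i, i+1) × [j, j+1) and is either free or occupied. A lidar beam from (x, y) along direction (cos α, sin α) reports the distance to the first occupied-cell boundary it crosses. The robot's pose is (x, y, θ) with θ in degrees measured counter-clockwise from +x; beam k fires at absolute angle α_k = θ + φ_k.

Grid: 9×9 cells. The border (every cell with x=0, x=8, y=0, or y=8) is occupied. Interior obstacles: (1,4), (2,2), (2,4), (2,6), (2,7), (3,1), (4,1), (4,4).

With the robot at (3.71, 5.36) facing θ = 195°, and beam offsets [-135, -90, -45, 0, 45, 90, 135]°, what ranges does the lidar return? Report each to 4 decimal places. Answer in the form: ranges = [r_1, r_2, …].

beam 1: φ=-135°, α=60°
  direction (0.5000, 0.8660); cell (3,5); t to first gridline: x 0.5800, y 0.7390 (then +2.0000 / +1.1547)
    (4,5) via x @ 0.5800
    (4,6) via y @ 0.7390
    (4,7) via y @ 1.8937
    (5,7) via x @ 2.5800
    (5,8) via y @ 3.0484  # hit
  → r_1 = 3.0484
beam 2: φ=-90°, α=105°
  direction (-0.2588, 0.9659); cell (3,5); t to first gridline: x 2.7432, y 0.6626 (then +3.8637 / +1.0353)
    (3,6) via y @ 0.6626
    (3,7) via y @ 1.6979
    (3,8) via y @ 2.7331  # hit
  → r_2 = 2.7331
beam 3: φ=-45°, α=150°
  direction (-0.8660, 0.5000); cell (3,5); t to first gridline: x 0.8198, y 1.2800 (then +1.1547 / +2.0000)
    (2,5) via x @ 0.8198
    (2,6) via y @ 1.2800  # hit
  → r_3 = 1.2800
beam 4: φ=0°, α=195°
  direction (-0.9659, -0.2588); cell (3,5); t to first gridline: x 0.7350, y 1.3909 (then +1.0353 / +3.8637)
    (2,5) via x @ 0.7350
    (2,4) via y @ 1.3909  # hit
  → r_4 = 1.3909
beam 5: φ=45°, α=240°
  direction (-0.5000, -0.8660); cell (3,5); t to first gridline: x 1.4200, y 0.4157 (then +2.0000 / +1.1547)
    (3,4) via y @ 0.4157
    (2,4) via x @ 1.4200  # hit
  → r_5 = 1.4200
beam 6: φ=90°, α=285°
  direction (0.2588, -0.9659); cell (3,5); t to first gridline: x 1.1205, y 0.3727 (then +3.8637 / +1.0353)
    (3,4) via y @ 0.3727
    (4,4) via x @ 1.1205  # hit
  → r_6 = 1.1205
beam 7: φ=135°, α=330°
  direction (0.8660, -0.5000); cell (3,5); t to first gridline: x 0.3349, y 0.7200 (then +1.1547 / +2.0000)
    (4,5) via x @ 0.3349
    (4,4) via y @ 0.7200  # hit
  → r_7 = 0.7200

ranges = [3.0484, 2.7331, 1.2800, 1.3909, 1.4200, 1.1205, 0.7200]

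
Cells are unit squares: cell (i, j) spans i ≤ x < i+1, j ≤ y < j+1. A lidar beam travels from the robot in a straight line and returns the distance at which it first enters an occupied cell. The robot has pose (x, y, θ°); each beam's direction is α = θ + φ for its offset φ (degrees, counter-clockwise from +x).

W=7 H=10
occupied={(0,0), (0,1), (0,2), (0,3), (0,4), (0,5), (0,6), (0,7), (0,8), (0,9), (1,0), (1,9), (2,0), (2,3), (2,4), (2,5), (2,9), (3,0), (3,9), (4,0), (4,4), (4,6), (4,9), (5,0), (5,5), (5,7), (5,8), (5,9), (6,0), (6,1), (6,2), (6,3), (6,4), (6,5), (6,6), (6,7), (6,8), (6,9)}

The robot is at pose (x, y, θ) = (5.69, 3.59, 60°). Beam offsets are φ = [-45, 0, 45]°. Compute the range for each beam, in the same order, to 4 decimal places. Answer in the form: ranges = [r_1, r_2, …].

beam 1: φ=-45°, α=15°
  direction (0.9659, 0.2588); cell (5,3); t to first gridline: x 0.3209, y 1.5841 (then +1.0353 / +3.8637)
    (6,3) via x @ 0.3209  # hit
  → r_1 = 0.3209
beam 2: φ=0°, α=60°
  direction (0.5000, 0.8660); cell (5,3); t to first gridline: x 0.6200, y 0.4734 (then +2.0000 / +1.1547)
    (5,4) via y @ 0.4734
    (6,4) via x @ 0.6200  # hit
  → r_2 = 0.6200
beam 3: φ=45°, α=105°
  direction (-0.2588, 0.9659); cell (5,3); t to first gridline: x 2.6660, y 0.4245 (then +3.8637 / +1.0353)
    (5,4) via y @ 0.4245
    (5,5) via y @ 1.4597  # hit
  → r_3 = 1.4597

ranges = [0.3209, 0.6200, 1.4597]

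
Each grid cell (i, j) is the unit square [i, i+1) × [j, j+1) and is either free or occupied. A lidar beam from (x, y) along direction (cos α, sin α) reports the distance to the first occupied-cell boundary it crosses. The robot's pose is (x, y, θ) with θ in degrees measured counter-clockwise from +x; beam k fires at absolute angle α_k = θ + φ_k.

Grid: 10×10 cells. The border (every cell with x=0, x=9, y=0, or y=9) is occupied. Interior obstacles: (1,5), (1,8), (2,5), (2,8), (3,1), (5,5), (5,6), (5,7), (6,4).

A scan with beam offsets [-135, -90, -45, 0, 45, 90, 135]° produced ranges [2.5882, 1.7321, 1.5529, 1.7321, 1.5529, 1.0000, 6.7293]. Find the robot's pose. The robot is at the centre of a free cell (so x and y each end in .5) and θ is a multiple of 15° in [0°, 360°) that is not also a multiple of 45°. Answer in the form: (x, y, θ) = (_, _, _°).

The pose lattice has 55·16 = 880 candidates. Test each by forward raycasting.
  (1.5, 3.5, 255°): beam 1 = 1.0000 ≠ 2.5882 ✗
  (3.5, 2.5, 330°): beam 2 = 0.5774 ≠ 1.7321 ✗
  (4.5, 7.5, 30°): beam 1 = 5.6940 ≠ 2.5882 ✗
  (4.5, 6.5, 120°): beam 1 = 0.5176 ≠ 2.5882 ✗
  …
  (2.5, 2.5, 240°): r_1=2.5882, r_2=1.7321, r_3=1.5529, r_4=1.7321, r_5=1.5529, r_6=1.0000, r_7=6.7293 — all match ✓
Only this pose fits every beam.

(x, y, θ) = (2.5, 2.5, 240°)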